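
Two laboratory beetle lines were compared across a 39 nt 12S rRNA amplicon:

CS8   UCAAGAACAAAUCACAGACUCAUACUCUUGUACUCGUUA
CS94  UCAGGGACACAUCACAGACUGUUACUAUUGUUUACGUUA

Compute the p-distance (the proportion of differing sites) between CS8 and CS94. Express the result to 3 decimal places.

0.231

The sequences differ at positions 4 (A/G), 6 (A/G), 10 (A/C), 21 (C/G), 22 (A/U), 27 (C/A), 32 (A/U), 33 (C/U), 34 (U/A).
There are 9 differences over 39 sites, so p = 9/39 = 0.231.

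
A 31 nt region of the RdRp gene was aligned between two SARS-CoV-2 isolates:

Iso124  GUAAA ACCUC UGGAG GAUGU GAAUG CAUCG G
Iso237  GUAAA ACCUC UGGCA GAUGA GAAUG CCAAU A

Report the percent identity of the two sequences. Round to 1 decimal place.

74.2%

Differing sites — 14:A/C; 15:G/A; 20:U/A; 27:A/C; 28:U/A; 29:C/A; 30:G/U; 31:G/A.
23 of the 31 sites match, so the percent identity is 23/31 × 100 = 74.2%.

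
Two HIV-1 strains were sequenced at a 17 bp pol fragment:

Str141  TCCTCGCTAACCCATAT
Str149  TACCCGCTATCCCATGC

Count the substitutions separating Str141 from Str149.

5

Mismatches occur at site 2 (C/A), site 4 (T/C), site 10 (A/T), site 16 (A/G), site 17 (T/C).
That gives 5 mismatches out of 17 aligned sites, so the Hamming distance is 5.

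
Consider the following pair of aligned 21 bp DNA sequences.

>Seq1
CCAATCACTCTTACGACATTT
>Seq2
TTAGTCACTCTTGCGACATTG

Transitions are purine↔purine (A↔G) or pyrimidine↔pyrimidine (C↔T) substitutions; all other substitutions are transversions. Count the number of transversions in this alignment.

1

Differing sites — 1:C/T (Ti); 2:C/T (Ti); 4:A/G (Ti); 13:A/G (Ti); 21:T/G (Tv).
Of the 5 differences, 4 transitions and 1 transversion, so the answer is 1.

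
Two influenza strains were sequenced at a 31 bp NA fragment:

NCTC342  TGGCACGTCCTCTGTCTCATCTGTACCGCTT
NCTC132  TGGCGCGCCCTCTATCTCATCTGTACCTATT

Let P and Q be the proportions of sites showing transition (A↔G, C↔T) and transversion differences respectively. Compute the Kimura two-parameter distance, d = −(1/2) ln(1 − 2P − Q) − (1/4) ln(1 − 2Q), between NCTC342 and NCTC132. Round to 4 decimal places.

0.1838

The sequences differ at positions 5 (A/G, transition), 8 (T/C, transition), 14 (G/A, transition), 28 (G/T, transversion), 29 (C/A, transversion).
Of the 5 differences, 3 transitions and 2 transversions over 31 sites: P = 3/31 = 0.096774, Q = 2/31 = 0.064516.
d = −0.5·ln(0.741936) − 0.25·ln(0.870968) = −0.5·(-0.298492) − 0.25·(-0.138150) = 0.1838.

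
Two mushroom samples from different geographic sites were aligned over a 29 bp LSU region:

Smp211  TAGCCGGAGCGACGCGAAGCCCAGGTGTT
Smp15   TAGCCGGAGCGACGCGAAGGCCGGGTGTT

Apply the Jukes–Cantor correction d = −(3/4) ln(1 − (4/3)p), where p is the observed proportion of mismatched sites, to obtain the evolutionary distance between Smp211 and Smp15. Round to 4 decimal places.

Differing sites — 20:C/G; 23:A/G.
p = 2/29 = 0.068966.
d = −0.75 · ln(1 − (4/3)·0.068966) = −0.75 · ln(0.908045) = −0.75 · (-0.096461) = 0.0723.

0.0723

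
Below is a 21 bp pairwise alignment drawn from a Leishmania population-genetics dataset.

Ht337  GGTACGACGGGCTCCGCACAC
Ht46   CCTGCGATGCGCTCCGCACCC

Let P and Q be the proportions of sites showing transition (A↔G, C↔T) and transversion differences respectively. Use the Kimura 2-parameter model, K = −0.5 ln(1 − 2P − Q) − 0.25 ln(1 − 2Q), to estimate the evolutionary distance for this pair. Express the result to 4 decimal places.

0.3597

The sequences differ at positions 1 (G/C, transversion), 2 (G/C, transversion), 4 (A/G, transition), 8 (C/T, transition), 10 (G/C, transversion), 20 (A/C, transversion).
Of the 6 differences, 2 transitions and 4 transversions over 21 sites: P = 2/21 = 0.095238, Q = 4/21 = 0.190476.
d = −0.5·ln(0.619048) − 0.25·ln(0.619048) = −0.5·(-0.479572) − 0.25·(-0.479572) = 0.3597.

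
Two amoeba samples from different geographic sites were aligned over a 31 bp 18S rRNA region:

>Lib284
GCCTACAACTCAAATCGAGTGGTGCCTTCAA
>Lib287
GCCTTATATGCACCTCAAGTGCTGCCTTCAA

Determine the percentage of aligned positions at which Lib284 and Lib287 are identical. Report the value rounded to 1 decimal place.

The sequences differ at positions 5 (A/T), 6 (C/A), 7 (A/T), 9 (C/T), 10 (T/G), 13 (A/C), 14 (A/C), 17 (G/A), 22 (G/C).
22 of the 31 sites match, so the percent identity is 22/31 × 100 = 71.0%.

71.0%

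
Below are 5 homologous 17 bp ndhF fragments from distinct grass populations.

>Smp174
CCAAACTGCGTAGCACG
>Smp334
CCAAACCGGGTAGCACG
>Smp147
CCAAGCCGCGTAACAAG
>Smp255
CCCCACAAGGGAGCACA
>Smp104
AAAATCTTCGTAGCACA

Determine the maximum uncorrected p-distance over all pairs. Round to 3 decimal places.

Pairwise Hamming distances:
  Smp174 vs Smp334: 2
  Smp174 vs Smp147: 4
  Smp174 vs Smp255: 7
  Smp174 vs Smp104: 5
  Smp334 vs Smp147: 4
  Smp334 vs Smp255: 6
  Smp334 vs Smp104: 7
  Smp147 vs Smp255: 10
  Smp147 vs Smp104: 8
  Smp255 vs Smp104: 9
The largest is 10 mismatches, between Smp147 and Smp255; p = 10/17 = 0.588.

0.588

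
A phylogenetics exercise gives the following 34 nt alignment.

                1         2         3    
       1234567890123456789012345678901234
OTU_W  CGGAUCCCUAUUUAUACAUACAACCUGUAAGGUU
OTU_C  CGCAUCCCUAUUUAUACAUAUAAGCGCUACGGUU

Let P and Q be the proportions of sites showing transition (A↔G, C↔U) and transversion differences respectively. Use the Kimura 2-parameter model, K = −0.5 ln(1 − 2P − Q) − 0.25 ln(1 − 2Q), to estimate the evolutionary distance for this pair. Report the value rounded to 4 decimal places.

0.2023

Mismatches occur at site 3 (G↔C, transversion), site 21 (C↔U, transition), site 24 (C↔G, transversion), site 26 (U↔G, transversion), site 27 (G↔C, transversion), site 30 (A↔C, transversion).
Of the 6 differences, 1 transition and 5 transversions over 34 sites: P = 1/34 = 0.029412, Q = 5/34 = 0.147059.
d = −0.5·ln(0.794117) − 0.25·ln(0.705882) = −0.5·(-0.230524) − 0.25·(-0.348307) = 0.2023.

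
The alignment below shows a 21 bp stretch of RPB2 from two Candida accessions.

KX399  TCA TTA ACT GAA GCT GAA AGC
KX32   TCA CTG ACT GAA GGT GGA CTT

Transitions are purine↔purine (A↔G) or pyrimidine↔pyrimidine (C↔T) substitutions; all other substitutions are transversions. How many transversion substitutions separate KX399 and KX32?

Mismatches occur at site 4 (T→C, transition), site 6 (A→G, transition), site 14 (C→G, transversion), site 17 (A→G, transition), site 19 (A→C, transversion), site 20 (G→T, transversion), site 21 (C→T, transition).
Of the 7 differences, 4 transitions and 3 transversions, so the answer is 3.

3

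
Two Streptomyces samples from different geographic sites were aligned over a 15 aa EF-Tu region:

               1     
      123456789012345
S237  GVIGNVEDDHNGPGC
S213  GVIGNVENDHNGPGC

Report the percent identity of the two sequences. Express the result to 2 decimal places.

A single mismatch occurs at site 8 (D↔N).
14 of the 15 sites match, so the percent identity is 14/15 × 100 = 93.33%.

93.33%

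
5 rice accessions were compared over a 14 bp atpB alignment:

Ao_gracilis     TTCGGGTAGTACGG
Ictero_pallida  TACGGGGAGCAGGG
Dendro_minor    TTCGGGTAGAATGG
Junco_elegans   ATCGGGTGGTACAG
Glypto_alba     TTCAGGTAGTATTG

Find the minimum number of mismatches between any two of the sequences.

Pairwise Hamming distances:
  Ao_gracilis vs Ictero_pallida: 4
  Ao_gracilis vs Dendro_minor: 2
  Ao_gracilis vs Junco_elegans: 3
  Ao_gracilis vs Glypto_alba: 3
  Ictero_pallida vs Dendro_minor: 4
  Ictero_pallida vs Junco_elegans: 7
  Ictero_pallida vs Glypto_alba: 6
  Dendro_minor vs Junco_elegans: 5
  Dendro_minor vs Glypto_alba: 3
  Junco_elegans vs Glypto_alba: 5
The smallest is 2, between Ao_gracilis and Dendro_minor.

2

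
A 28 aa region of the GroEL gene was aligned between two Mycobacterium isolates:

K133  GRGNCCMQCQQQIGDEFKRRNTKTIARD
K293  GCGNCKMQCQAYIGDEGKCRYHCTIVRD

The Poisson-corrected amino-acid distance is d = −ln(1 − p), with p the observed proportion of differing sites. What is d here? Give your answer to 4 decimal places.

Differing sites — 2:R/C; 6:C/K; 11:Q/A; 12:Q/Y; 17:F/G; 19:R/C; 21:N/Y; 22:T/H; 23:K/C; 26:A/V.
p = 10/28 = 0.357143.
d = −ln(1 − 0.357143) = −ln(0.642857) = 0.4418.

0.4418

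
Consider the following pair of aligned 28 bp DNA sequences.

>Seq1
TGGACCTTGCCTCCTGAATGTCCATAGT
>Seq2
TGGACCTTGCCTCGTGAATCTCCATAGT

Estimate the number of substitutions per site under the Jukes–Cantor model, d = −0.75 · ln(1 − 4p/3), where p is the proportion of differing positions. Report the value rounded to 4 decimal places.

0.0751

The sequences differ at positions 14 (C/G), 20 (G/C).
p = 2/28 = 0.071429.
d = −0.75 · ln(1 − (4/3)·0.071429) = −0.75 · ln(0.904761) = −0.75 · (-0.100084) = 0.0751.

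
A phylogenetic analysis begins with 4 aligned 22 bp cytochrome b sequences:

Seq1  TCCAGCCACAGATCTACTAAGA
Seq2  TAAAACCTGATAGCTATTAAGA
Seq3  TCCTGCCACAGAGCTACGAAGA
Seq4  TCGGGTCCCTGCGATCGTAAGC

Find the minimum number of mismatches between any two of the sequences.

Pairwise Hamming distances:
  Seq1 vs Seq2: 8
  Seq1 vs Seq3: 3
  Seq1 vs Seq4: 11
  Seq2 vs Seq3: 9
  Seq2 vs Seq4: 14
  Seq3 vs Seq4: 11
The smallest is 3, between Seq1 and Seq3.

3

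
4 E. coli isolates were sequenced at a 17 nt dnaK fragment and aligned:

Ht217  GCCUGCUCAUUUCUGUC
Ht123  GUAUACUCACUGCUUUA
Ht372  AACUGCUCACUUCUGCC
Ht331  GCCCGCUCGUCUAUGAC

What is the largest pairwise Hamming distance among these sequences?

12

Pairwise Hamming distances:
  Ht217 vs Ht123: 7
  Ht217 vs Ht372: 4
  Ht217 vs Ht331: 5
  Ht123 vs Ht372: 8
  Ht123 vs Ht331: 12
  Ht372 vs Ht331: 8
The largest is 12, between Ht123 and Ht331.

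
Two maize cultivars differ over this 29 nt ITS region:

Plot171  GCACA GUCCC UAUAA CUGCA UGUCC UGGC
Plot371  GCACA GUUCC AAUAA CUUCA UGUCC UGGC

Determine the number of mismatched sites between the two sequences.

3

Mismatches occur at site 8 (C→U), site 11 (U→A), site 18 (G→U).
That gives 3 mismatches out of 29 aligned sites, so the Hamming distance is 3.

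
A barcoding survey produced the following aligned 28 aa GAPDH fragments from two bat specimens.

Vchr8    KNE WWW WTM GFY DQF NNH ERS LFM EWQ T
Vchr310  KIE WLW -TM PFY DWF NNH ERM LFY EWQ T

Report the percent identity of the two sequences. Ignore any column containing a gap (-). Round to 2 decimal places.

77.78%

Excluding the 1 gap column leaves 27 comparable sites.
Differing sites — 2:N/I; 5:W/L; 10:G/P; 14:Q/W; 21:S/M; 24:M/Y.
21 of the 27 comparable sites match, so the percent identity is 21/27 × 100 = 77.78%.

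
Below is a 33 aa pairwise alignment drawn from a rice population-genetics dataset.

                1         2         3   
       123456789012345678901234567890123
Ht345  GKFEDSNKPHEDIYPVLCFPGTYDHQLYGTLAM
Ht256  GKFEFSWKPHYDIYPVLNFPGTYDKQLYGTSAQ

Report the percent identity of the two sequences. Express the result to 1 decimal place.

Differing sites — 5:D/F; 7:N/W; 11:E/Y; 18:C/N; 25:H/K; 31:L/S; 33:M/Q.
26 of the 33 sites match, so the percent identity is 26/33 × 100 = 78.8%.

78.8%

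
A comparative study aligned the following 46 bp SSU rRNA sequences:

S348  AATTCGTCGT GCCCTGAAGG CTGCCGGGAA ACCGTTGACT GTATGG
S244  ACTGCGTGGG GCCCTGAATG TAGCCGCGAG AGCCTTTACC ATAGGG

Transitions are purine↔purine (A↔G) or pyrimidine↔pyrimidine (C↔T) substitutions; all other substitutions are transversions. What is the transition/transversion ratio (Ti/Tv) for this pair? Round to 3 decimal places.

0.364

The sequences differ at positions 2 (A/C, transversion), 4 (T/G, transversion), 8 (C/G, transversion), 10 (T/G, transversion), 19 (G/T, transversion), 21 (C/T, transition), 22 (T/A, transversion), 27 (G/C, transversion), 30 (A/G, transition), 32 (C/G, transversion), 34 (G/C, transversion), 37 (G/T, transversion), 40 (T/C, transition), 41 (G/A, transition), 44 (T/G, transversion).
Of the 15 differences, 4 transitions and 11 transversions, so Ti/Tv = 4/11 = 0.364.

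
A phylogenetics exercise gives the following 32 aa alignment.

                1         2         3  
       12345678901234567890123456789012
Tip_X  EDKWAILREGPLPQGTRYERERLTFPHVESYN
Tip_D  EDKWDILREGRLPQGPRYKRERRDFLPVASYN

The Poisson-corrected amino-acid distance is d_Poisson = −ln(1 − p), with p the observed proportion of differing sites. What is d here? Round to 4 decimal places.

0.3302

Differing sites — 5:A/D; 11:P/R; 16:T/P; 19:E/K; 23:L/R; 24:T/D; 26:P/L; 27:H/P; 29:E/A.
p = 9/32 = 0.281250.
d = −ln(1 − 0.281250) = −ln(0.718750) = 0.3302.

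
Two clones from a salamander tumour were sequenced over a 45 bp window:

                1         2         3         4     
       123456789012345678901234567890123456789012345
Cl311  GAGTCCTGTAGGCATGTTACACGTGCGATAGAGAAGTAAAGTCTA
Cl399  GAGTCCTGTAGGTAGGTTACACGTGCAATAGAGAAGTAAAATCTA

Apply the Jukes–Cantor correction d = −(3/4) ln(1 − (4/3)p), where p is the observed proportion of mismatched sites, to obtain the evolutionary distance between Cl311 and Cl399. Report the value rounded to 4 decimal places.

The sequences differ at positions 13 (C/T), 15 (T/G), 27 (G/A), 41 (G/A).
p = 4/45 = 0.088889.
d = −0.75 · ln(1 − (4/3)·0.088889) = −0.75 · ln(0.881481) = −0.75 · (-0.126152) = 0.0946.

0.0946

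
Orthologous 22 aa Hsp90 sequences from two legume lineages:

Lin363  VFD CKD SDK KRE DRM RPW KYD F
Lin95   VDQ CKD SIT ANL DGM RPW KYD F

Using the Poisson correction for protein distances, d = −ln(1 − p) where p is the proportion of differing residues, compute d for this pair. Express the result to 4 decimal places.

Mismatches occur at site 2 (F→D), site 3 (D→Q), site 8 (D→I), site 9 (K→T), site 10 (K→A), site 11 (R→N), site 12 (E→L), site 14 (R→G).
p = 8/22 = 0.363636.
d = −ln(1 − 0.363636) = −ln(0.636364) = 0.4520.

0.4520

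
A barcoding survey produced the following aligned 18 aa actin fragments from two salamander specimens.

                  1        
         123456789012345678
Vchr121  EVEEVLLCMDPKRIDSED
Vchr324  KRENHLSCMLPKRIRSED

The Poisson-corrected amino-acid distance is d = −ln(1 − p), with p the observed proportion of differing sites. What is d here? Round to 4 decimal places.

0.4925

Differing sites — 1:E/K; 2:V/R; 4:E/N; 5:V/H; 7:L/S; 10:D/L; 15:D/R.
p = 7/18 = 0.388889.
d = −ln(1 − 0.388889) = −ln(0.611111) = 0.4925.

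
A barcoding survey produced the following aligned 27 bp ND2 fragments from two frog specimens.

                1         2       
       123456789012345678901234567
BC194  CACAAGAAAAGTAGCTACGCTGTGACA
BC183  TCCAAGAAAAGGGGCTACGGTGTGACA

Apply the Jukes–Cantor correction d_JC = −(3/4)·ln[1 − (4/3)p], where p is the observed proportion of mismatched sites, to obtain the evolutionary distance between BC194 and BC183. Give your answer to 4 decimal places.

The sequences differ at positions 1 (C/T), 2 (A/C), 12 (T/G), 13 (A/G), 20 (C/G).
p = 5/27 = 0.185185.
d = −0.75 · ln(1 − (4/3)·0.185185) = −0.75 · ln(0.753087) = −0.75 · (-0.283575) = 0.2127.

0.2127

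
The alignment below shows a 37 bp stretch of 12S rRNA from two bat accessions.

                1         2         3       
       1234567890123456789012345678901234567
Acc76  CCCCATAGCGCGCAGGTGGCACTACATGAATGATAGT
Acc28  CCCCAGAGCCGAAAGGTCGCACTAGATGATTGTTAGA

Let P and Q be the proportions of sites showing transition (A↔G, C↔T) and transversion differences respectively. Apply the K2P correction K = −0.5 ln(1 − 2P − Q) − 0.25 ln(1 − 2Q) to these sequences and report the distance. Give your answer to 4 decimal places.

0.3430

The sequences differ at positions 6 (T/G, transversion), 10 (G/C, transversion), 11 (C/G, transversion), 12 (G/A, transition), 13 (C/A, transversion), 18 (G/C, transversion), 25 (C/G, transversion), 30 (A/T, transversion), 33 (A/T, transversion), 37 (T/A, transversion).
Of the 10 differences, 1 transition and 9 transversions over 37 sites: P = 1/37 = 0.027027, Q = 9/37 = 0.243243.
d = −0.5·ln(0.702703) − 0.25·ln(0.513514) = −0.5·(-0.352821) − 0.25·(-0.666478) = 0.3430.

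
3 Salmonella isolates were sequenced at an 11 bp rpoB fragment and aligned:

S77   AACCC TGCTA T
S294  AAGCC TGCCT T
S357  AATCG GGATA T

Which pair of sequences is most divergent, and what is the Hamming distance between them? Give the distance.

Pairwise Hamming distances:
  S77 vs S294: 3
  S77 vs S357: 4
  S294 vs S357: 6
The largest is 6, between S294 and S357.

6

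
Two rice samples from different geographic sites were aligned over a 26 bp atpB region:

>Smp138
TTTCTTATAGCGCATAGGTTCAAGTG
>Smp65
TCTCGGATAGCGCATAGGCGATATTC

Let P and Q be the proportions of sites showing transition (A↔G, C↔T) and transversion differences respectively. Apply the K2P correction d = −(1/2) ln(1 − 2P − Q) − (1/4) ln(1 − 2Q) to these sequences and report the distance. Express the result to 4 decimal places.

Differing sites — 2:T/C (Ti); 5:T/G (Tv); 6:T/G (Tv); 19:T/C (Ti); 20:T/G (Tv); 21:C/A (Tv); 22:A/T (Tv); 24:G/T (Tv); 26:G/C (Tv).
Of the 9 differences, 2 transitions and 7 transversions over 26 sites: P = 2/26 = 0.076923, Q = 7/26 = 0.269231.
d = −0.5·ln(0.576923) − 0.25·ln(0.461538) = −0.5·(-0.550046) − 0.25·(-0.773191) = 0.4683.

0.4683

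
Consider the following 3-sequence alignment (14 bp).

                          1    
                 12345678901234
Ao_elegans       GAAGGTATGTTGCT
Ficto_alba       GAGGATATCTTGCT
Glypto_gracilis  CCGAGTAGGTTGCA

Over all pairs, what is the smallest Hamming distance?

Pairwise Hamming distances:
  Ao_elegans vs Ficto_alba: 3
  Ao_elegans vs Glypto_gracilis: 6
  Ficto_alba vs Glypto_gracilis: 7
The smallest is 3, between Ao_elegans and Ficto_alba.

3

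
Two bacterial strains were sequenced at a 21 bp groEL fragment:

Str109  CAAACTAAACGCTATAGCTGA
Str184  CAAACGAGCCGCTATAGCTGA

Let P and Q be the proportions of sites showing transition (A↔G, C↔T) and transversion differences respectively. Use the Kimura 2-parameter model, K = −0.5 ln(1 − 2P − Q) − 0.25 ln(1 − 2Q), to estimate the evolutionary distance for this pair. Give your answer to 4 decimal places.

Differing sites — 6:T/G (Tv); 8:A/G (Ti); 9:A/C (Tv).
Of the 3 differences, 1 transition and 2 transversions over 21 sites: P = 1/21 = 0.047619, Q = 2/21 = 0.095238.
d = −0.5·ln(0.809524) − 0.25·ln(0.809524) = −0.5·(-0.211309) − 0.25·(-0.211309) = 0.1585.

0.1585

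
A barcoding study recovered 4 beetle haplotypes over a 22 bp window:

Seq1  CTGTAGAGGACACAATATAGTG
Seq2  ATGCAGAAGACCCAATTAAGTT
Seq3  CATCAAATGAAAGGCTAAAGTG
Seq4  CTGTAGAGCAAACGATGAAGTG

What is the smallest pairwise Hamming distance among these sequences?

5

Pairwise Hamming distances:
  Seq1 vs Seq2: 7
  Seq1 vs Seq3: 10
  Seq1 vs Seq4: 5
  Seq2 vs Seq3: 12
  Seq2 vs Seq4: 9
  Seq3 vs Seq4: 9
The smallest is 5, between Seq1 and Seq4.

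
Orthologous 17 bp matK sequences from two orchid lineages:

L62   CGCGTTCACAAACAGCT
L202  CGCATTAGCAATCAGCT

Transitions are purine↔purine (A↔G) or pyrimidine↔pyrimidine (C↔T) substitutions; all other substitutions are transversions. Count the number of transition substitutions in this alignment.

Differing sites — 4:G/A (Ti); 7:C/A (Tv); 8:A/G (Ti); 12:A/T (Tv).
Of the 4 differences, 2 transitions and 2 transversions, so the answer is 2.

2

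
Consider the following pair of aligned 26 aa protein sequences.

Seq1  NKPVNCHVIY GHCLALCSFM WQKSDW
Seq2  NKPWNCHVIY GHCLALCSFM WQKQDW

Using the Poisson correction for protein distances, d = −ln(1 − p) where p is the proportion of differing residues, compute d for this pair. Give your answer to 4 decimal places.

The sequences differ at positions 4 (V/W), 24 (S/Q).
p = 2/26 = 0.076923.
d = −ln(1 − 0.076923) = −ln(0.923077) = 0.0800.

0.0800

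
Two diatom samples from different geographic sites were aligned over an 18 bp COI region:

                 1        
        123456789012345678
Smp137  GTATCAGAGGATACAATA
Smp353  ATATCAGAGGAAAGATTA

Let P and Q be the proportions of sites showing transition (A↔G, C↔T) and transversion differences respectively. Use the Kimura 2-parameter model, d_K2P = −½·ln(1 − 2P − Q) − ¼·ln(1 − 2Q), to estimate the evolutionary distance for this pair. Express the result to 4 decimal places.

0.2641

The sequences differ at positions 1 (G/A, transition), 12 (T/A, transversion), 14 (C/G, transversion), 16 (A/T, transversion).
Of the 4 differences, 1 transition and 3 transversions over 18 sites: P = 1/18 = 0.055556, Q = 3/18 = 0.166667.
d = −0.5·ln(0.722221) − 0.25·ln(0.666666) = −0.5·(-0.325424) − 0.25·(-0.405466) = 0.2641.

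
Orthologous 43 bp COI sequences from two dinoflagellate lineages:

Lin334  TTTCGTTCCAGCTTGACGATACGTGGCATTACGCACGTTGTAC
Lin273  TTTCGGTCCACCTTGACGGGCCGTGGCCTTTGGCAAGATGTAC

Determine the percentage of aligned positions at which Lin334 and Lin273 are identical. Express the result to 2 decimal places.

Differing sites — 6:T/G; 11:G/C; 19:A/G; 20:T/G; 21:A/C; 28:A/C; 31:A/T; 32:C/G; 36:C/A; 38:T/A.
33 of the 43 sites match, so the percent identity is 33/43 × 100 = 76.74%.

76.74%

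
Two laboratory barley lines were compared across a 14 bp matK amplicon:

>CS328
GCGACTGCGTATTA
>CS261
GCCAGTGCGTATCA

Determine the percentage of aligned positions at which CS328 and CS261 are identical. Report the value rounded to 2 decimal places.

Mismatches occur at site 3 (G/C), site 5 (C/G), site 13 (T/C).
11 of the 14 sites match, so the percent identity is 11/14 × 100 = 78.57%.

78.57%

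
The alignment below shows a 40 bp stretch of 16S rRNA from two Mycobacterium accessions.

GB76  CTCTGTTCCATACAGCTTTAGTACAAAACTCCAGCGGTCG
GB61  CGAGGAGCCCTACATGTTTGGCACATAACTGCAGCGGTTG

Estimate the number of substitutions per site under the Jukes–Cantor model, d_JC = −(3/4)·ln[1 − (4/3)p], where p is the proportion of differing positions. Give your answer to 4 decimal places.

0.4260

Mismatches occur at site 2 (T↔G), site 3 (C↔A), site 4 (T↔G), site 6 (T↔A), site 7 (T↔G), site 10 (A↔C), site 15 (G↔T), site 16 (C↔G), site 20 (A↔G), site 22 (T↔C), site 26 (A↔T), site 31 (C↔G), site 39 (C↔T).
p = 13/40 = 0.325000.
d = −0.75 · ln(1 − (4/3)·0.325000) = −0.75 · ln(0.566667) = −0.75 · (-0.567983) = 0.4260.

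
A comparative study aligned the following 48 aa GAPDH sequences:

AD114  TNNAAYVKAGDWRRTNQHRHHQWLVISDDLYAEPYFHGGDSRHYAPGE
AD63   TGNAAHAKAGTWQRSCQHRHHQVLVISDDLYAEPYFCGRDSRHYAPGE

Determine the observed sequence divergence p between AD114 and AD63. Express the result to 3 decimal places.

0.208

Mismatches occur at site 2 (N↔G), site 6 (Y↔H), site 7 (V↔A), site 11 (D↔T), site 13 (R↔Q), site 15 (T↔S), site 16 (N↔C), site 23 (W↔V), site 37 (H↔C), site 39 (G↔R).
There are 10 differences over 48 sites, so p = 10/48 = 0.208.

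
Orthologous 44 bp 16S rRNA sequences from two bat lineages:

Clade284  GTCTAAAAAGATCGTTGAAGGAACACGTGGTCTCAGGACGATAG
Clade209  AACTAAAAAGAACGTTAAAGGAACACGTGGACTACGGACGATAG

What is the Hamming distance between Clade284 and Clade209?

Mismatches occur at site 1 (G→A), site 2 (T→A), site 12 (T→A), site 17 (G→A), site 31 (T→A), site 34 (C→A), site 35 (A→C).
That gives 7 mismatches out of 44 aligned sites, so the Hamming distance is 7.

7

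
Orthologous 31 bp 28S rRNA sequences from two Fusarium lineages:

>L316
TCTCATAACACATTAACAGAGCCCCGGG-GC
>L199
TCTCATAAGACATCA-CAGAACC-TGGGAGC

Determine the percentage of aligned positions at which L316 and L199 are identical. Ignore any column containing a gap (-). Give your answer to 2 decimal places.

85.71%

Excluding the 3 gap columns leaves 28 comparable sites.
The sequences differ at positions 9 (C/G), 14 (T/C), 21 (G/A), 25 (C/T).
24 of the 28 comparable sites match, so the percent identity is 24/28 × 100 = 85.71%.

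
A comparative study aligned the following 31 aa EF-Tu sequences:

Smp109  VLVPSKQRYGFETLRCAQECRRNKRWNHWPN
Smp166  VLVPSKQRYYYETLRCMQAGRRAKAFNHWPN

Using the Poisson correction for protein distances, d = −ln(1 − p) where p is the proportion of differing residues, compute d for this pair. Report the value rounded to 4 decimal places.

0.2985

Mismatches occur at site 10 (G↔Y), site 11 (F↔Y), site 17 (A↔M), site 19 (E↔A), site 20 (C↔G), site 23 (N↔A), site 25 (R↔A), site 26 (W↔F).
p = 8/31 = 0.258065.
d = −ln(1 − 0.258065) = −ln(0.741935) = 0.2985.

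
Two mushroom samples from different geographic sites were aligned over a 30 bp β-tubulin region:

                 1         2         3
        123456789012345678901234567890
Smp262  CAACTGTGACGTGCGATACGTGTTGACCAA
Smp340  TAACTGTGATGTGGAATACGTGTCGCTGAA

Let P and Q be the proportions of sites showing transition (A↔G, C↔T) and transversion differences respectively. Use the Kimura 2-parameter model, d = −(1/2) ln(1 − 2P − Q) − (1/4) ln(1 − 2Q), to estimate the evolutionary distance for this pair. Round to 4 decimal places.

Differing sites — 1:C/T (Ti); 10:C/T (Ti); 14:C/G (Tv); 15:G/A (Ti); 24:T/C (Ti); 26:A/C (Tv); 27:C/T (Ti); 28:C/G (Tv).
Of the 8 differences, 5 transitions and 3 transversions over 30 sites: P = 5/30 = 0.166667, Q = 3/30 = 0.100000.
d = −0.5·ln(0.566666) − 0.25·ln(0.800000) = −0.5·(-0.567985) − 0.25·(-0.223144) = 0.3398.

0.3398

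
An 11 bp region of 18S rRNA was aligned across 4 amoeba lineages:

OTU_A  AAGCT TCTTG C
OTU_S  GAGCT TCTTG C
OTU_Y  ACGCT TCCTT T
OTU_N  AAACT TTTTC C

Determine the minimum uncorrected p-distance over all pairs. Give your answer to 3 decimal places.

Pairwise Hamming distances:
  OTU_A vs OTU_S: 1
  OTU_A vs OTU_Y: 4
  OTU_A vs OTU_N: 3
  OTU_S vs OTU_Y: 5
  OTU_S vs OTU_N: 4
  OTU_Y vs OTU_N: 6
The smallest is 1 mismatch, between OTU_A and OTU_S; p = 1/11 = 0.091.

0.091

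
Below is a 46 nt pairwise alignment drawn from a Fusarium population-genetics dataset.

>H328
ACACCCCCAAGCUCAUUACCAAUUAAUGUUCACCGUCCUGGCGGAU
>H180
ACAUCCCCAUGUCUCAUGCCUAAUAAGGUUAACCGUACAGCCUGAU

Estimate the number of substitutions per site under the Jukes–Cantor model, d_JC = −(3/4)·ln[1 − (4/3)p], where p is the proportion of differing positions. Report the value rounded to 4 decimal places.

0.4674

Mismatches occur at site 4 (C↔U), site 10 (A↔U), site 12 (C↔U), site 13 (U↔C), site 14 (C↔U), site 15 (A↔C), site 16 (U↔A), site 18 (A↔G), site 21 (A↔U), site 23 (U↔A), site 27 (U↔G), site 31 (C↔A), site 37 (C↔A), site 39 (U↔A), site 41 (G↔C), site 43 (G↔U).
p = 16/46 = 0.347826.
d = −0.75 · ln(1 − (4/3)·0.347826) = −0.75 · ln(0.536232) = −0.75 · (-0.623188) = 0.4674.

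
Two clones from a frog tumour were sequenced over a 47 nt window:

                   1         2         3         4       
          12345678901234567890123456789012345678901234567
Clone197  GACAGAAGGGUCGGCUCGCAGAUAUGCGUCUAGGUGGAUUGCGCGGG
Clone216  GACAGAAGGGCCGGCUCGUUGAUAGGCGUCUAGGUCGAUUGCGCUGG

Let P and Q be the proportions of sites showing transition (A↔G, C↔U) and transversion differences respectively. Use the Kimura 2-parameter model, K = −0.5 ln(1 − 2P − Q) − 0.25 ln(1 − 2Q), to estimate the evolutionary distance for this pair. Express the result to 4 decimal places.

0.1399

The sequences differ at positions 11 (U/C, transition), 19 (C/U, transition), 20 (A/U, transversion), 25 (U/G, transversion), 36 (G/C, transversion), 45 (G/U, transversion).
Of the 6 differences, 2 transitions and 4 transversions over 47 sites: P = 2/47 = 0.042553, Q = 4/47 = 0.085106.
d = −0.5·ln(0.829788) − 0.25·ln(0.829788) = −0.5·(-0.186585) − 0.25·(-0.186585) = 0.1399.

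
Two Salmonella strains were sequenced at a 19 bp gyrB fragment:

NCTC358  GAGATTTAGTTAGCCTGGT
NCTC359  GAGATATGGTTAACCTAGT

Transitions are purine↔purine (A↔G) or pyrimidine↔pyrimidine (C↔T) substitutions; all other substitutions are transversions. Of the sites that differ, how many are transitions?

Differing sites — 6:T/A (Tv); 8:A/G (Ti); 13:G/A (Ti); 17:G/A (Ti).
Of the 4 differences, 3 transitions and 1 transversion, so the answer is 3.

3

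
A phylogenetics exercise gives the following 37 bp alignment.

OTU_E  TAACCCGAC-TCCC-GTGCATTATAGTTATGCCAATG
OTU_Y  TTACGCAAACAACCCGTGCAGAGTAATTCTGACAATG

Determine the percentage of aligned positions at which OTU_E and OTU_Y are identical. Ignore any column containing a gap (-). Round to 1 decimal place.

Excluding the 2 gap columns leaves 35 comparable sites.
Differing sites — 2:A/T; 5:C/G; 7:G/A; 9:C/A; 11:T/A; 12:C/A; 21:T/G; 22:T/A; 23:A/G; 26:G/A; 29:A/C; 32:C/A.
23 of the 35 comparable sites match, so the percent identity is 23/35 × 100 = 65.7%.

65.7%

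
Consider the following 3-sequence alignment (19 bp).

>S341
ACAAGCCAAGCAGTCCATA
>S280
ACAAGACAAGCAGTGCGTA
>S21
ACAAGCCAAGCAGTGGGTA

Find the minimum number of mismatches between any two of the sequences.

Pairwise Hamming distances:
  S341 vs S280: 3
  S341 vs S21: 3
  S280 vs S21: 2
The smallest is 2, between S280 and S21.

2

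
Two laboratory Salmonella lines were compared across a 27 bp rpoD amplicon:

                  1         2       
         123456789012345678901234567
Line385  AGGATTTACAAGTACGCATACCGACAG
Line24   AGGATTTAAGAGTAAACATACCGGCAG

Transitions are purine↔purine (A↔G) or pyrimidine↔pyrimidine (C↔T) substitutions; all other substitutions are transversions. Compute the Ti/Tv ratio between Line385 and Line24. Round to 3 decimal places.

1.500

Differing sites — 9:C/A (Tv); 10:A/G (Ti); 15:C/A (Tv); 16:G/A (Ti); 24:A/G (Ti).
Of the 5 differences, 3 transitions and 2 transversions, so Ti/Tv = 3/2 = 1.500.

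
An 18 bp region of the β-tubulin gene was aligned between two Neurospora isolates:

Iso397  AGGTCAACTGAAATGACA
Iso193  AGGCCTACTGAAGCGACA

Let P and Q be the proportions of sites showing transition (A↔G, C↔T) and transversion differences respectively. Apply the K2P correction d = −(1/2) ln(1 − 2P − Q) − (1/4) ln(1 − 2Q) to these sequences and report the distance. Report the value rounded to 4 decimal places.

0.2757

The sequences differ at positions 4 (T/C, transition), 6 (A/T, transversion), 13 (A/G, transition), 14 (T/C, transition).
Of the 4 differences, 3 transitions and 1 transversion over 18 sites: P = 3/18 = 0.166667, Q = 1/18 = 0.055556.
d = −0.5·ln(0.611110) − 0.25·ln(0.888888) = −0.5·(-0.492478) − 0.25·(-0.117784) = 0.2757.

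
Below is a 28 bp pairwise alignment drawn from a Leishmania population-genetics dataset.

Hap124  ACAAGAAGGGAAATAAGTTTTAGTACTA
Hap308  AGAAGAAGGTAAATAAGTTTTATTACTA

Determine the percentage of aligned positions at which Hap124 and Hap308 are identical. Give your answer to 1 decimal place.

Differing sites — 2:C/G; 10:G/T; 23:G/T.
25 of the 28 sites match, so the percent identity is 25/28 × 100 = 89.3%.

89.3%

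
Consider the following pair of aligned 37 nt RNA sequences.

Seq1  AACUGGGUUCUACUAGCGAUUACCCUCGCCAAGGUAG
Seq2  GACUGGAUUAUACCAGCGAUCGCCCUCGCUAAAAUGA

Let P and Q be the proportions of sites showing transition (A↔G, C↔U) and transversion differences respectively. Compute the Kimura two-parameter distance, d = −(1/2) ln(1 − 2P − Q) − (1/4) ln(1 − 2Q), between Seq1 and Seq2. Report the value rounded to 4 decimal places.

0.4331

The sequences differ at positions 1 (A/G, transition), 7 (G/A, transition), 10 (C/A, transversion), 14 (U/C, transition), 21 (U/C, transition), 22 (A/G, transition), 30 (C/U, transition), 33 (G/A, transition), 34 (G/A, transition), 36 (A/G, transition), 37 (G/A, transition).
Of the 11 differences, 10 transitions and 1 transversion over 37 sites: P = 10/37 = 0.270270, Q = 1/37 = 0.027027.
d = −0.5·ln(0.432433) − 0.25·ln(0.945946) = −0.5·(-0.838328) − 0.25·(-0.055570) = 0.4331.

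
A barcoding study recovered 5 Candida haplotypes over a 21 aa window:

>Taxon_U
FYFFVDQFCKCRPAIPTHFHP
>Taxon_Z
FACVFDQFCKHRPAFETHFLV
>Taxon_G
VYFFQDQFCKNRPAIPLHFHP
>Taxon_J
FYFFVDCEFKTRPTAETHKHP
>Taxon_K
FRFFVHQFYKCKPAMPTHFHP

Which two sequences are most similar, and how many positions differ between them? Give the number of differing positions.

4

Pairwise Hamming distances:
  Taxon_U vs Taxon_Z: 9
  Taxon_U vs Taxon_G: 4
  Taxon_U vs Taxon_J: 8
  Taxon_U vs Taxon_K: 5
  Taxon_Z vs Taxon_G: 11
  Taxon_Z vs Taxon_J: 13
  Taxon_Z vs Taxon_K: 12
  Taxon_G vs Taxon_J: 11
  Taxon_G vs Taxon_K: 9
  Taxon_J vs Taxon_K: 11
The smallest is 4, between Taxon_U and Taxon_G.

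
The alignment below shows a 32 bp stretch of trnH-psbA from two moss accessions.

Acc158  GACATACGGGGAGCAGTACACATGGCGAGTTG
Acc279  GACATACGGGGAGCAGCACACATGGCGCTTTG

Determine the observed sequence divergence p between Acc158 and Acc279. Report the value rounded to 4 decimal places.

0.0938

Differing sites — 17:T/C; 28:A/C; 29:G/T.
There are 3 differences over 32 sites, so p = 3/32 = 0.0938.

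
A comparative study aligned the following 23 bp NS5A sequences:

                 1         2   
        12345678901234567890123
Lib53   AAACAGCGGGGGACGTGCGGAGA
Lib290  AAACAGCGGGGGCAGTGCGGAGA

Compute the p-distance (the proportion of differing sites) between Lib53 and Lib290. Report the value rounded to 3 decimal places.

The sequences differ at positions 13 (A/C), 14 (C/A).
There are 2 differences over 23 sites, so p = 2/23 = 0.087.

0.087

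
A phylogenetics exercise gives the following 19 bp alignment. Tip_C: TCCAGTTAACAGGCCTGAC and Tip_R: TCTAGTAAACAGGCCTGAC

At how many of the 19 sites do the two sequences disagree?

The sequences differ at positions 3 (C/T), 7 (T/A).
That gives 2 mismatches out of 19 aligned sites, so the Hamming distance is 2.

2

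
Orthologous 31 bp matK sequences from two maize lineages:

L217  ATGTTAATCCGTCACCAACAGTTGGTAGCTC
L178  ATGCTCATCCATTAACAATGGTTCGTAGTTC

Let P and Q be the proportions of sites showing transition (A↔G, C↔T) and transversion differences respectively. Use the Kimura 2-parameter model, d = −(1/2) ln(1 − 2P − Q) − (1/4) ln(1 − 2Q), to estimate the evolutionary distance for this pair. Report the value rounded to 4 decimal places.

Differing sites — 4:T/C (Ti); 6:A/C (Tv); 11:G/A (Ti); 13:C/T (Ti); 15:C/A (Tv); 19:C/T (Ti); 20:A/G (Ti); 24:G/C (Tv); 29:C/T (Ti).
Of the 9 differences, 6 transitions and 3 transversions over 31 sites: P = 6/31 = 0.193548, Q = 3/31 = 0.096774.
d = −0.5·ln(0.516130) − 0.25·ln(0.806452) = −0.5·(-0.661397) − 0.25·(-0.215111) = 0.3845.

0.3845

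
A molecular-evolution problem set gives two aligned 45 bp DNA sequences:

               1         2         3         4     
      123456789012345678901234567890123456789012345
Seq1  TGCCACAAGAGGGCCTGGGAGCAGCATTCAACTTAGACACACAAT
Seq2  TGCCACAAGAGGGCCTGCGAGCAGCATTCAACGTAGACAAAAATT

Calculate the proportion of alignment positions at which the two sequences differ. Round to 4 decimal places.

0.1111

Mismatches occur at site 18 (G↔C), site 33 (T↔G), site 40 (C↔A), site 42 (C↔A), site 44 (A↔T).
There are 5 differences over 45 sites, so p = 5/45 = 0.1111.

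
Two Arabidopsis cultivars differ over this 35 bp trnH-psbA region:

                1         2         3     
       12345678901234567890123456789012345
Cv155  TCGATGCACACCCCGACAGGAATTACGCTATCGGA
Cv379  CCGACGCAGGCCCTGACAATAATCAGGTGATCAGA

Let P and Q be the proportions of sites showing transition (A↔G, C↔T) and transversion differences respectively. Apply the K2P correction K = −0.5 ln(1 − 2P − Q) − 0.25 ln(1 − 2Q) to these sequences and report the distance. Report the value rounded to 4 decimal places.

0.4885

Differing sites — 1:T/C (Ti); 5:T/C (Ti); 9:C/G (Tv); 10:A/G (Ti); 14:C/T (Ti); 19:G/A (Ti); 20:G/T (Tv); 24:T/C (Ti); 26:C/G (Tv); 28:C/T (Ti); 29:T/G (Tv); 33:G/A (Ti).
Of the 12 differences, 8 transitions and 4 transversions over 35 sites: P = 8/35 = 0.228571, Q = 4/35 = 0.114286.
d = −0.5·ln(0.428572) − 0.25·ln(0.771428) = −0.5·(-0.847297) − 0.25·(-0.259512) = 0.4885.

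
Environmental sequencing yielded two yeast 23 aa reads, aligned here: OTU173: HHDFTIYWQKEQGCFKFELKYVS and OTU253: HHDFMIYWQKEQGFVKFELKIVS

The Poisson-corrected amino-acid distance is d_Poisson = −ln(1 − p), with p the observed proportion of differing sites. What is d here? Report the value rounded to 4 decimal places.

0.1911

Mismatches occur at site 5 (T/M), site 14 (C/F), site 15 (F/V), site 21 (Y/I).
p = 4/23 = 0.173913.
d = −ln(1 − 0.173913) = −ln(0.826087) = 0.1911.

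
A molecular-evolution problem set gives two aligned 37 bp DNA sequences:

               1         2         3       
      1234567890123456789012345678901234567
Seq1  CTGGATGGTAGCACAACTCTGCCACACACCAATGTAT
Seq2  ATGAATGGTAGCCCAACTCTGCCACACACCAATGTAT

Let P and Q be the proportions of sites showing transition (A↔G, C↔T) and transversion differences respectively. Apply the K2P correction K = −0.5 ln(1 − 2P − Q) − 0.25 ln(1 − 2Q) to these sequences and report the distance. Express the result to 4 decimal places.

0.0858

Mismatches occur at site 1 (C→A, transversion), site 4 (G→A, transition), site 13 (A→C, transversion).
Of the 3 differences, 1 transition and 2 transversions over 37 sites: P = 1/37 = 0.027027, Q = 2/37 = 0.054054.
d = −0.5·ln(0.891892) − 0.25·ln(0.891892) = −0.5·(-0.114410) − 0.25·(-0.114410) = 0.0858.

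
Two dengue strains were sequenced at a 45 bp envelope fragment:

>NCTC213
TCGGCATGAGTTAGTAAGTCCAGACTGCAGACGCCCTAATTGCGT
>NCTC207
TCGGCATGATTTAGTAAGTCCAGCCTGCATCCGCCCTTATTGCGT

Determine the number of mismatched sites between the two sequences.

5

The sequences differ at positions 10 (G/T), 24 (A/C), 30 (G/T), 31 (A/C), 38 (A/T).
That gives 5 mismatches out of 45 aligned sites, so the Hamming distance is 5.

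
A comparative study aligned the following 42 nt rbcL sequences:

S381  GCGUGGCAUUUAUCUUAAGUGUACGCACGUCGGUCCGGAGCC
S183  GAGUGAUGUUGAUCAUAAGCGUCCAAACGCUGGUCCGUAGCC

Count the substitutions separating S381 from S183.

Differing sites — 2:C/A; 6:G/A; 7:C/U; 8:A/G; 11:U/G; 15:U/A; 20:U/C; 23:A/C; 25:G/A; 26:C/A; 30:U/C; 31:C/U; 38:G/U.
That gives 13 mismatches out of 42 aligned sites, so the Hamming distance is 13.

13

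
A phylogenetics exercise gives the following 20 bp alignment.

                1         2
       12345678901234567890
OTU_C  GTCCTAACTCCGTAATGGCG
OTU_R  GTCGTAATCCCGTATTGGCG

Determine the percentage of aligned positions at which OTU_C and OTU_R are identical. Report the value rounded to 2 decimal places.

80.00%

Differing sites — 4:C/G; 8:C/T; 9:T/C; 15:A/T.
16 of the 20 sites match, so the percent identity is 16/20 × 100 = 80.00%.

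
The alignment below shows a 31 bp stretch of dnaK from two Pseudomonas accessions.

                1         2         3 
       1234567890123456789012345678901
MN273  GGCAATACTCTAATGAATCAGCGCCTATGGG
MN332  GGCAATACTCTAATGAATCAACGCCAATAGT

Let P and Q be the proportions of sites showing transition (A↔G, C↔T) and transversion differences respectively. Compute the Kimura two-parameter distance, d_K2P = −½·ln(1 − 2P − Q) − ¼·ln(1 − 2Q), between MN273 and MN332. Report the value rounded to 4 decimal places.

0.1421

Differing sites — 21:G/A (Ti); 26:T/A (Tv); 29:G/A (Ti); 31:G/T (Tv).
Of the 4 differences, 2 transitions and 2 transversions over 31 sites: P = 2/31 = 0.064516, Q = 2/31 = 0.064516.
d = −0.5·ln(0.806452) − 0.25·ln(0.870968) = −0.5·(-0.215111) − 0.25·(-0.138150) = 0.1421.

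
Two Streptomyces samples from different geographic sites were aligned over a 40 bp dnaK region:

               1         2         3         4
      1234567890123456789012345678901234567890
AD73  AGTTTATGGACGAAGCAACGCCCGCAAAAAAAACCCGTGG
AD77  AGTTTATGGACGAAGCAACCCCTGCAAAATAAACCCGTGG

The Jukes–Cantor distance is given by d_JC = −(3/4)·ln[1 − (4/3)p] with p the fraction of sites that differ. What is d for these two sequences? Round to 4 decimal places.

0.0790

Differing sites — 20:G/C; 23:C/T; 30:A/T.
p = 3/40 = 0.075000.
d = −0.75 · ln(1 − (4/3)·0.075000) = −0.75 · ln(0.900000) = −0.75 · (-0.105361) = 0.0790.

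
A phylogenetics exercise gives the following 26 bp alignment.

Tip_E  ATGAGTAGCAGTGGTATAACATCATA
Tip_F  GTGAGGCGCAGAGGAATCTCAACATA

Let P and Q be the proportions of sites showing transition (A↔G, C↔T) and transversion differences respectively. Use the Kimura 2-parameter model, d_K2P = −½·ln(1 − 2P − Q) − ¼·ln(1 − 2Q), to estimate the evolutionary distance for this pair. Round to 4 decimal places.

Differing sites — 1:A/G (Ti); 6:T/G (Tv); 7:A/C (Tv); 12:T/A (Tv); 15:T/A (Tv); 18:A/C (Tv); 19:A/T (Tv); 22:T/A (Tv).
Of the 8 differences, 1 transition and 7 transversions over 26 sites: P = 1/26 = 0.038462, Q = 7/26 = 0.269231.
d = −0.5·ln(0.653845) − 0.25·ln(0.461538) = −0.5·(-0.424885) − 0.25·(-0.773191) = 0.4057.

0.4057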